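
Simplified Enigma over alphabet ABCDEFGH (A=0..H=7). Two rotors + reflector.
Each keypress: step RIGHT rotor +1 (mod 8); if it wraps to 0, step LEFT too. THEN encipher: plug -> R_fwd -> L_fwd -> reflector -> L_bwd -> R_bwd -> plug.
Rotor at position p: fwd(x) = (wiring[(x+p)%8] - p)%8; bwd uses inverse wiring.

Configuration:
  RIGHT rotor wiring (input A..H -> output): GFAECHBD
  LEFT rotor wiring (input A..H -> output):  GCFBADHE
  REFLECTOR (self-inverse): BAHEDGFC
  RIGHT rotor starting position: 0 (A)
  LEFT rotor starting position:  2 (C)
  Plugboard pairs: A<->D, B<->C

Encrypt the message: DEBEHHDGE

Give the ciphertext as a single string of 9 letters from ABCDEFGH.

Char 1 ('D'): step: R->1, L=2; D->plug->A->R->E->L->F->refl->G->L'->C->R'->G->plug->G
Char 2 ('E'): step: R->2, L=2; E->plug->E->R->H->L->A->refl->B->L'->D->R'->H->plug->H
Char 3 ('B'): step: R->3, L=2; B->plug->C->R->E->L->F->refl->G->L'->C->R'->G->plug->G
Char 4 ('E'): step: R->4, L=2; E->plug->E->R->C->L->G->refl->F->L'->E->R'->G->plug->G
Char 5 ('H'): step: R->5, L=2; H->plug->H->R->F->L->C->refl->H->L'->B->R'->D->plug->A
Char 6 ('H'): step: R->6, L=2; H->plug->H->R->B->L->H->refl->C->L'->F->R'->B->plug->C
Char 7 ('D'): step: R->7, L=2; D->plug->A->R->E->L->F->refl->G->L'->C->R'->H->plug->H
Char 8 ('G'): step: R->0, L->3 (L advanced); G->plug->G->R->B->L->F->refl->G->L'->A->R'->C->plug->B
Char 9 ('E'): step: R->1, L=3; E->plug->E->R->G->L->H->refl->C->L'->H->R'->B->plug->C

Answer: GHGGACHBC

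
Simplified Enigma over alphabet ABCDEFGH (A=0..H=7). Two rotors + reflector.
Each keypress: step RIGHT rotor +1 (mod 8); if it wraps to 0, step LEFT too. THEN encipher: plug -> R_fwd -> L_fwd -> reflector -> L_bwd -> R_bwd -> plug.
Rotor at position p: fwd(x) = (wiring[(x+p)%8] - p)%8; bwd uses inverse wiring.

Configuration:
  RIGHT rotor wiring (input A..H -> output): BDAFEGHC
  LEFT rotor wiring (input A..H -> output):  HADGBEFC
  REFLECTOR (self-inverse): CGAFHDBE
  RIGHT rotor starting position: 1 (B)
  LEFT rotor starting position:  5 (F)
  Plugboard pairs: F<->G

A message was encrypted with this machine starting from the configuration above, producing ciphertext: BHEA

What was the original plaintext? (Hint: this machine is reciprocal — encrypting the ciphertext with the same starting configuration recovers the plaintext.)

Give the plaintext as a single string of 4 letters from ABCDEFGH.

Answer: HGDG

Derivation:
Char 1 ('B'): step: R->2, L=5; B->plug->B->R->D->L->C->refl->A->L'->B->R'->H->plug->H
Char 2 ('H'): step: R->3, L=5; H->plug->H->R->F->L->G->refl->B->L'->G->R'->F->plug->G
Char 3 ('E'): step: R->4, L=5; E->plug->E->R->F->L->G->refl->B->L'->G->R'->D->plug->D
Char 4 ('A'): step: R->5, L=5; A->plug->A->R->B->L->A->refl->C->L'->D->R'->F->plug->G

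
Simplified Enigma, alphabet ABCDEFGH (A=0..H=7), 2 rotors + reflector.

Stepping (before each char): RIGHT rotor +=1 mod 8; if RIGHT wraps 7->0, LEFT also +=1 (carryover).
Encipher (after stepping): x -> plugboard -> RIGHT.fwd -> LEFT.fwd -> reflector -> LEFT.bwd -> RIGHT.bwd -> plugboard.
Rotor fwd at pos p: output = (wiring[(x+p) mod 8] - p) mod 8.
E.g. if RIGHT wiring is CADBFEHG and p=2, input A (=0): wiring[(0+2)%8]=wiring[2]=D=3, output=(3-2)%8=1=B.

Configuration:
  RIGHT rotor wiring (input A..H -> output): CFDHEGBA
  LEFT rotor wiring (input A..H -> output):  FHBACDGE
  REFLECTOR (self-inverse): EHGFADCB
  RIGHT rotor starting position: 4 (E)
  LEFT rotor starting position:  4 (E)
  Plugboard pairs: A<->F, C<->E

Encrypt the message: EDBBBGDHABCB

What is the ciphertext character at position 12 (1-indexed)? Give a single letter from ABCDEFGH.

Char 1 ('E'): step: R->5, L=4; E->plug->C->R->D->L->A->refl->E->L'->H->R'->H->plug->H
Char 2 ('D'): step: R->6, L=4; D->plug->D->R->H->L->E->refl->A->L'->D->R'->A->plug->F
Char 3 ('B'): step: R->7, L=4; B->plug->B->R->D->L->A->refl->E->L'->H->R'->G->plug->G
Char 4 ('B'): step: R->0, L->5 (L advanced); B->plug->B->R->F->L->E->refl->A->L'->D->R'->C->plug->E
Char 5 ('B'): step: R->1, L=5; B->plug->B->R->C->L->H->refl->B->L'->B->R'->H->plug->H
Char 6 ('G'): step: R->2, L=5; G->plug->G->R->A->L->G->refl->C->L'->E->R'->D->plug->D
Char 7 ('D'): step: R->3, L=5; D->plug->D->R->G->L->D->refl->F->L'->H->R'->F->plug->A
Char 8 ('H'): step: R->4, L=5; H->plug->H->R->D->L->A->refl->E->L'->F->R'->C->plug->E
Char 9 ('A'): step: R->5, L=5; A->plug->F->R->G->L->D->refl->F->L'->H->R'->H->plug->H
Char 10 ('B'): step: R->6, L=5; B->plug->B->R->C->L->H->refl->B->L'->B->R'->F->plug->A
Char 11 ('C'): step: R->7, L=5; C->plug->E->R->A->L->G->refl->C->L'->E->R'->D->plug->D
Char 12 ('B'): step: R->0, L->6 (L advanced); B->plug->B->R->F->L->C->refl->G->L'->B->R'->G->plug->G

G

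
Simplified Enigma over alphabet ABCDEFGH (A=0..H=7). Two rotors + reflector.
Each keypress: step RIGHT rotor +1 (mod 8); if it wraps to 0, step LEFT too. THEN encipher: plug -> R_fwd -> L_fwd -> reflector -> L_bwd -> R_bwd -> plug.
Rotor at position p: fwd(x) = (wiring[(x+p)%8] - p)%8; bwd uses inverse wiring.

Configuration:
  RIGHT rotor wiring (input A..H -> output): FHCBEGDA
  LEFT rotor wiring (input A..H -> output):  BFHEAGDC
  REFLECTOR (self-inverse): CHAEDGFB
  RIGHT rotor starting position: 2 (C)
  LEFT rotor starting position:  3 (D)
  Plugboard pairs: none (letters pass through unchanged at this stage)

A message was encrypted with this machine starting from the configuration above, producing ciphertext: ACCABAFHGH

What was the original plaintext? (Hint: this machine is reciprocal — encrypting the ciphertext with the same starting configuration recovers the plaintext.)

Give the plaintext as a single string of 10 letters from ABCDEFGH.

Answer: CBBDDCECCB

Derivation:
Char 1 ('A'): step: R->3, L=3; A->plug->A->R->G->L->C->refl->A->L'->D->R'->C->plug->C
Char 2 ('C'): step: R->4, L=3; C->plug->C->R->H->L->E->refl->D->L'->C->R'->B->plug->B
Char 3 ('C'): step: R->5, L=3; C->plug->C->R->D->L->A->refl->C->L'->G->R'->B->plug->B
Char 4 ('A'): step: R->6, L=3; A->plug->A->R->F->L->G->refl->F->L'->B->R'->D->plug->D
Char 5 ('B'): step: R->7, L=3; B->plug->B->R->G->L->C->refl->A->L'->D->R'->D->plug->D
Char 6 ('A'): step: R->0, L->4 (L advanced); A->plug->A->R->F->L->B->refl->H->L'->C->R'->C->plug->C
Char 7 ('F'): step: R->1, L=4; F->plug->F->R->C->L->H->refl->B->L'->F->R'->E->plug->E
Char 8 ('H'): step: R->2, L=4; H->plug->H->R->F->L->B->refl->H->L'->C->R'->C->plug->C
Char 9 ('G'): step: R->3, L=4; G->plug->G->R->E->L->F->refl->G->L'->D->R'->C->plug->C
Char 10 ('H'): step: R->4, L=4; H->plug->H->R->F->L->B->refl->H->L'->C->R'->B->plug->B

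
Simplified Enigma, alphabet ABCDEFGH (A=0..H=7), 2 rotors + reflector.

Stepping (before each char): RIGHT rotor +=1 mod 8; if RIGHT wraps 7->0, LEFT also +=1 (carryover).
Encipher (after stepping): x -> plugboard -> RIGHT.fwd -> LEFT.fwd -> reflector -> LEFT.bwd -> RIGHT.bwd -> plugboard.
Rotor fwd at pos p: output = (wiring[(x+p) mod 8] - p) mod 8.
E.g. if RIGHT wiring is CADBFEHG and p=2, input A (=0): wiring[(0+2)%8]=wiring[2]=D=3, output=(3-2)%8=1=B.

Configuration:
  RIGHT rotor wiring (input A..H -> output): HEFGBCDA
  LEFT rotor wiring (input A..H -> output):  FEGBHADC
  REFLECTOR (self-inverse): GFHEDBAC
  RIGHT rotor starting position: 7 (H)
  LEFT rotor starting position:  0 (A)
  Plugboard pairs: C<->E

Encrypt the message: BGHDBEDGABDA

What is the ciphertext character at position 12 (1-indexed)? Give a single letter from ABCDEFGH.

Char 1 ('B'): step: R->0, L->1 (L advanced); B->plug->B->R->E->L->H->refl->C->L'->F->R'->C->plug->E
Char 2 ('G'): step: R->1, L=1; G->plug->G->R->H->L->E->refl->D->L'->A->R'->D->plug->D
Char 3 ('H'): step: R->2, L=1; H->plug->H->R->C->L->A->refl->G->L'->D->R'->A->plug->A
Char 4 ('D'): step: R->3, L=1; D->plug->D->R->A->L->D->refl->E->L'->H->R'->C->plug->E
Char 5 ('B'): step: R->4, L=1; B->plug->B->R->G->L->B->refl->F->L'->B->R'->G->plug->G
Char 6 ('E'): step: R->5, L=1; E->plug->C->R->D->L->G->refl->A->L'->C->R'->D->plug->D
Char 7 ('D'): step: R->6, L=1; D->plug->D->R->G->L->B->refl->F->L'->B->R'->C->plug->E
Char 8 ('G'): step: R->7, L=1; G->plug->G->R->D->L->G->refl->A->L'->C->R'->F->plug->F
Char 9 ('A'): step: R->0, L->2 (L advanced); A->plug->A->R->H->L->C->refl->H->L'->B->R'->E->plug->C
Char 10 ('B'): step: R->1, L=2; B->plug->B->R->E->L->B->refl->F->L'->C->R'->F->plug->F
Char 11 ('D'): step: R->2, L=2; D->plug->D->R->A->L->E->refl->D->L'->G->R'->F->plug->F
Char 12 ('A'): step: R->3, L=2; A->plug->A->R->D->L->G->refl->A->L'->F->R'->E->plug->C

C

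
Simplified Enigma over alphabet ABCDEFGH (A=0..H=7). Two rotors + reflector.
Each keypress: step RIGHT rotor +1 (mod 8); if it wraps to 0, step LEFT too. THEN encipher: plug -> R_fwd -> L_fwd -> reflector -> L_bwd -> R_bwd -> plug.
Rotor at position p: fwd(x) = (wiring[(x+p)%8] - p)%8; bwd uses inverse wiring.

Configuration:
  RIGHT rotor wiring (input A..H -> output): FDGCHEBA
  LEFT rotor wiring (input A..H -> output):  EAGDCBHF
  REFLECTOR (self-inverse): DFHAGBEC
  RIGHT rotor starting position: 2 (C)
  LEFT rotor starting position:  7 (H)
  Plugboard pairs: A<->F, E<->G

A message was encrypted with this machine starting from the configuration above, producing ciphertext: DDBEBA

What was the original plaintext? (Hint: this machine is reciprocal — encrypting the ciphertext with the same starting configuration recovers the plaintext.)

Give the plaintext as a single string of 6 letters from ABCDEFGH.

Answer: HBDBGC

Derivation:
Char 1 ('D'): step: R->3, L=7; D->plug->D->R->G->L->C->refl->H->L'->D->R'->H->plug->H
Char 2 ('D'): step: R->4, L=7; D->plug->D->R->E->L->E->refl->G->L'->A->R'->B->plug->B
Char 3 ('B'): step: R->5, L=7; B->plug->B->R->E->L->E->refl->G->L'->A->R'->D->plug->D
Char 4 ('E'): step: R->6, L=7; E->plug->G->R->B->L->F->refl->B->L'->C->R'->B->plug->B
Char 5 ('B'): step: R->7, L=7; B->plug->B->R->G->L->C->refl->H->L'->D->R'->E->plug->G
Char 6 ('A'): step: R->0, L->0 (L advanced); A->plug->F->R->E->L->C->refl->H->L'->G->R'->C->plug->C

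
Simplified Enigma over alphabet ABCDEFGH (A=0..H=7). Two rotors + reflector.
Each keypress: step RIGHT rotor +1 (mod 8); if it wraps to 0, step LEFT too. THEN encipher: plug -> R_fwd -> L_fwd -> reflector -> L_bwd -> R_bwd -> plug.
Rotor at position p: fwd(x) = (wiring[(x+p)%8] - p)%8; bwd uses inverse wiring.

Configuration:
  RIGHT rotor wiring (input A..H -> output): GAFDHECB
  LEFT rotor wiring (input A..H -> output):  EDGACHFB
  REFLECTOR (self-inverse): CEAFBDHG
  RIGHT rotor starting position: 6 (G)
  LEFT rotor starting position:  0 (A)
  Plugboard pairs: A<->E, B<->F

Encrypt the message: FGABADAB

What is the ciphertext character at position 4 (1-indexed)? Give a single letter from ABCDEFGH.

Char 1 ('F'): step: R->7, L=0; F->plug->B->R->H->L->B->refl->E->L'->A->R'->F->plug->B
Char 2 ('G'): step: R->0, L->1 (L advanced); G->plug->G->R->C->L->H->refl->G->L'->E->R'->F->plug->B
Char 3 ('A'): step: R->1, L=1; A->plug->E->R->D->L->B->refl->E->L'->F->R'->H->plug->H
Char 4 ('B'): step: R->2, L=1; B->plug->F->R->H->L->D->refl->F->L'->B->R'->B->plug->F

F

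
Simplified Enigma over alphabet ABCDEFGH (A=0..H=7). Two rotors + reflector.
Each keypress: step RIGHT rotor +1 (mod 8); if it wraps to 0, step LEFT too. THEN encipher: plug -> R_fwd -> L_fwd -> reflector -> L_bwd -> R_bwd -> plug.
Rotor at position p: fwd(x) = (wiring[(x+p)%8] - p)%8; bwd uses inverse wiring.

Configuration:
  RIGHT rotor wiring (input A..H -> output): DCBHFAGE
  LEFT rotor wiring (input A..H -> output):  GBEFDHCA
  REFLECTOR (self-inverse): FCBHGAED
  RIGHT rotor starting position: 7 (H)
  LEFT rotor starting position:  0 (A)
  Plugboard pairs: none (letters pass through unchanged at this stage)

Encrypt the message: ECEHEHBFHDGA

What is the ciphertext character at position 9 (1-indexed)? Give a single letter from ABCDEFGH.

Char 1 ('E'): step: R->0, L->1 (L advanced); E->plug->E->R->F->L->B->refl->C->L'->D->R'->A->plug->A
Char 2 ('C'): step: R->1, L=1; C->plug->C->R->G->L->H->refl->D->L'->B->R'->A->plug->A
Char 3 ('E'): step: R->2, L=1; E->plug->E->R->E->L->G->refl->E->L'->C->R'->F->plug->F
Char 4 ('H'): step: R->3, L=1; H->plug->H->R->G->L->H->refl->D->L'->B->R'->E->plug->E
Char 5 ('E'): step: R->4, L=1; E->plug->E->R->H->L->F->refl->A->L'->A->R'->D->plug->D
Char 6 ('H'): step: R->5, L=1; H->plug->H->R->A->L->A->refl->F->L'->H->R'->C->plug->C
Char 7 ('B'): step: R->6, L=1; B->plug->B->R->G->L->H->refl->D->L'->B->R'->F->plug->F
Char 8 ('F'): step: R->7, L=1; F->plug->F->R->G->L->H->refl->D->L'->B->R'->G->plug->G
Char 9 ('H'): step: R->0, L->2 (L advanced); H->plug->H->R->E->L->A->refl->F->L'->D->R'->A->plug->A

A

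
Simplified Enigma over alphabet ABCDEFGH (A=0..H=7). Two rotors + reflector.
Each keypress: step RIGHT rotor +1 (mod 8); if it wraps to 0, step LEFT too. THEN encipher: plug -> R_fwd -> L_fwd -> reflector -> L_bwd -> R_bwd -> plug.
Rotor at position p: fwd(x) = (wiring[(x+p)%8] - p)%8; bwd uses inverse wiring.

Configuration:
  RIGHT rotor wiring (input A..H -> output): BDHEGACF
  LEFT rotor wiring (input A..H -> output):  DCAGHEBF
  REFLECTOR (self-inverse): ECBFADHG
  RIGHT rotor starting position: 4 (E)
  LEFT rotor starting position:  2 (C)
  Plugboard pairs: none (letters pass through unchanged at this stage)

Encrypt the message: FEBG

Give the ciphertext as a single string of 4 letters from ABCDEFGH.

Char 1 ('F'): step: R->5, L=2; F->plug->F->R->C->L->F->refl->D->L'->F->R'->B->plug->B
Char 2 ('E'): step: R->6, L=2; E->plug->E->R->B->L->E->refl->A->L'->H->R'->B->plug->B
Char 3 ('B'): step: R->7, L=2; B->plug->B->R->C->L->F->refl->D->L'->F->R'->E->plug->E
Char 4 ('G'): step: R->0, L->3 (L advanced); G->plug->G->R->C->L->B->refl->C->L'->E->R'->D->plug->D

Answer: BBED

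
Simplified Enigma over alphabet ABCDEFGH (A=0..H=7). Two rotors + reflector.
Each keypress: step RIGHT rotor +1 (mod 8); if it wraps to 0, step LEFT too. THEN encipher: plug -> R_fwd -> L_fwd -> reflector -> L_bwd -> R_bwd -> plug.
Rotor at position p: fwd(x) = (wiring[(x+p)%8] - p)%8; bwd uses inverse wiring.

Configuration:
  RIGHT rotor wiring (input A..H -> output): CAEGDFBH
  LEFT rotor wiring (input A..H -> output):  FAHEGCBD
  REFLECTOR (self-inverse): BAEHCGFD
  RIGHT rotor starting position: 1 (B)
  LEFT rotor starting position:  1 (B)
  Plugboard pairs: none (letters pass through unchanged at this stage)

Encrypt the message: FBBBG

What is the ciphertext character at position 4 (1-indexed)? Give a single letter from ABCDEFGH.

Char 1 ('F'): step: R->2, L=1; F->plug->F->R->F->L->A->refl->B->L'->E->R'->B->plug->B
Char 2 ('B'): step: R->3, L=1; B->plug->B->R->A->L->H->refl->D->L'->C->R'->C->plug->C
Char 3 ('B'): step: R->4, L=1; B->plug->B->R->B->L->G->refl->F->L'->D->R'->D->plug->D
Char 4 ('B'): step: R->5, L=1; B->plug->B->R->E->L->B->refl->A->L'->F->R'->D->plug->D

D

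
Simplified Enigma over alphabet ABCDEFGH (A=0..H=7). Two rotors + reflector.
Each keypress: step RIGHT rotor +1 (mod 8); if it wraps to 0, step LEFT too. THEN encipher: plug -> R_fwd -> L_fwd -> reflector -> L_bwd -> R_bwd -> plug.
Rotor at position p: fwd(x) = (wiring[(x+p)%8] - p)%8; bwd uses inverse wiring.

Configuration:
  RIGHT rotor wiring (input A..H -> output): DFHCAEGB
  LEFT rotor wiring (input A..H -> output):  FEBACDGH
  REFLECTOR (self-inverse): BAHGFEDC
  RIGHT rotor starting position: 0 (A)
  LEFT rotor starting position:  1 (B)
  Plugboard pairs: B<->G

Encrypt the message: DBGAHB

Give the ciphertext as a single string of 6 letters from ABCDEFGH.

Answer: FHACGF

Derivation:
Char 1 ('D'): step: R->1, L=1; D->plug->D->R->H->L->E->refl->F->L'->F->R'->F->plug->F
Char 2 ('B'): step: R->2, L=1; B->plug->G->R->B->L->A->refl->B->L'->D->R'->H->plug->H
Char 3 ('G'): step: R->3, L=1; G->plug->B->R->F->L->F->refl->E->L'->H->R'->A->plug->A
Char 4 ('A'): step: R->4, L=1; A->plug->A->R->E->L->C->refl->H->L'->C->R'->C->plug->C
Char 5 ('H'): step: R->5, L=1; H->plug->H->R->D->L->B->refl->A->L'->B->R'->B->plug->G
Char 6 ('B'): step: R->6, L=1; B->plug->G->R->C->L->H->refl->C->L'->E->R'->F->plug->F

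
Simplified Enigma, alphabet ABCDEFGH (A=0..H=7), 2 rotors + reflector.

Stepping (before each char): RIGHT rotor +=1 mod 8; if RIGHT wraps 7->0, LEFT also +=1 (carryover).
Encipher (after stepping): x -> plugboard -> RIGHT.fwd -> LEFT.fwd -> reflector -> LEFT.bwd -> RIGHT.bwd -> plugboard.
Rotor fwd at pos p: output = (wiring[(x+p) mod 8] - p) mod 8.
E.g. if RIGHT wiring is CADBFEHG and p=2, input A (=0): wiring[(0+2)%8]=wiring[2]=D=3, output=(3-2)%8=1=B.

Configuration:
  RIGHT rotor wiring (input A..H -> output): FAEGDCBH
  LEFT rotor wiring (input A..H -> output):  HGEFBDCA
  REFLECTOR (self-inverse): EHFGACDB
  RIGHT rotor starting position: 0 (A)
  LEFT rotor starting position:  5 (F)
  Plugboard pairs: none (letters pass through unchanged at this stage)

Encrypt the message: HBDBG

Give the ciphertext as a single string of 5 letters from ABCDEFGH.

Answer: CFCAE

Derivation:
Char 1 ('H'): step: R->1, L=5; H->plug->H->R->E->L->B->refl->H->L'->F->R'->C->plug->C
Char 2 ('B'): step: R->2, L=5; B->plug->B->R->E->L->B->refl->H->L'->F->R'->F->plug->F
Char 3 ('D'): step: R->3, L=5; D->plug->D->R->G->L->A->refl->E->L'->H->R'->C->plug->C
Char 4 ('B'): step: R->4, L=5; B->plug->B->R->G->L->A->refl->E->L'->H->R'->A->plug->A
Char 5 ('G'): step: R->5, L=5; G->plug->G->R->B->L->F->refl->C->L'->D->R'->E->plug->E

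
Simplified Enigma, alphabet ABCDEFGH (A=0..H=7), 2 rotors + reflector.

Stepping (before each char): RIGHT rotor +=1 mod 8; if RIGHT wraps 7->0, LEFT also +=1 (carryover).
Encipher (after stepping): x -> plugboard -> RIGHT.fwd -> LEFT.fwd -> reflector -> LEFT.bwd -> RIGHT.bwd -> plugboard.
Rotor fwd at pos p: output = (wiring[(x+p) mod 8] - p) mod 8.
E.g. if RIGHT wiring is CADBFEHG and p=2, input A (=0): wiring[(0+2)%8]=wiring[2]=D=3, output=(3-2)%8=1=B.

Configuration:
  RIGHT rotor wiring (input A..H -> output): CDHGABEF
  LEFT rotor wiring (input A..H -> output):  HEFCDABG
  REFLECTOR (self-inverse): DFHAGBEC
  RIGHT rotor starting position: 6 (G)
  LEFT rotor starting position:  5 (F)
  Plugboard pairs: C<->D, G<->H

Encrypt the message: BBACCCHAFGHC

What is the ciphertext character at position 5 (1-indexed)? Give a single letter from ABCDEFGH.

Char 1 ('B'): step: R->7, L=5; B->plug->B->R->D->L->C->refl->H->L'->E->R'->C->plug->D
Char 2 ('B'): step: R->0, L->6 (L advanced); B->plug->B->R->D->L->G->refl->E->L'->F->R'->H->plug->G
Char 3 ('A'): step: R->1, L=6; A->plug->A->R->C->L->B->refl->F->L'->G->R'->B->plug->B
Char 4 ('C'): step: R->2, L=6; C->plug->D->R->H->L->C->refl->H->L'->E->R'->B->plug->B
Char 5 ('C'): step: R->3, L=6; C->plug->D->R->B->L->A->refl->D->L'->A->R'->G->plug->H

H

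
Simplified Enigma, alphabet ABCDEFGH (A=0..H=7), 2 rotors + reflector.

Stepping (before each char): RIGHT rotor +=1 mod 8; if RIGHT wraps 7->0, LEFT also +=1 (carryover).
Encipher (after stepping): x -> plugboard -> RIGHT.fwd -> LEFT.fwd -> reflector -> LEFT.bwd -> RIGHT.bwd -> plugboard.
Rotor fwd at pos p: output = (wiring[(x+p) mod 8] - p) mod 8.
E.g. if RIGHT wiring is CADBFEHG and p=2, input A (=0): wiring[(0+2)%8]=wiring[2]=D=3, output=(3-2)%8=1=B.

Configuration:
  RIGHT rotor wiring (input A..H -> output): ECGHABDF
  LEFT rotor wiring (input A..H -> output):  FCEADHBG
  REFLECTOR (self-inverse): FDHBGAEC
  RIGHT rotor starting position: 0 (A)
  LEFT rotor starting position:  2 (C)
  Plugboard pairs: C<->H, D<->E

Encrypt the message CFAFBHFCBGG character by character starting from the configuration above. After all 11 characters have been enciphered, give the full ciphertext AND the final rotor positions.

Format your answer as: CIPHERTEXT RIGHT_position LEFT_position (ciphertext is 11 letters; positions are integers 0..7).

Char 1 ('C'): step: R->1, L=2; C->plug->H->R->D->L->F->refl->A->L'->H->R'->D->plug->E
Char 2 ('F'): step: R->2, L=2; F->plug->F->R->D->L->F->refl->A->L'->H->R'->D->plug->E
Char 3 ('A'): step: R->3, L=2; A->plug->A->R->E->L->H->refl->C->L'->A->R'->D->plug->E
Char 4 ('F'): step: R->4, L=2; F->plug->F->R->G->L->D->refl->B->L'->C->R'->G->plug->G
Char 5 ('B'): step: R->5, L=2; B->plug->B->R->G->L->D->refl->B->L'->C->R'->G->plug->G
Char 6 ('H'): step: R->6, L=2; H->plug->C->R->G->L->D->refl->B->L'->C->R'->G->plug->G
Char 7 ('F'): step: R->7, L=2; F->plug->F->R->B->L->G->refl->E->L'->F->R'->B->plug->B
Char 8 ('C'): step: R->0, L->3 (L advanced); C->plug->H->R->F->L->C->refl->H->L'->G->R'->C->plug->H
Char 9 ('B'): step: R->1, L=3; B->plug->B->R->F->L->C->refl->H->L'->G->R'->C->plug->H
Char 10 ('G'): step: R->2, L=3; G->plug->G->R->C->L->E->refl->G->L'->D->R'->F->plug->F
Char 11 ('G'): step: R->3, L=3; G->plug->G->R->H->L->B->refl->D->L'->E->R'->A->plug->A
Final: ciphertext=EEEGGGBHHFA, RIGHT=3, LEFT=3

Answer: EEEGGGBHHFA 3 3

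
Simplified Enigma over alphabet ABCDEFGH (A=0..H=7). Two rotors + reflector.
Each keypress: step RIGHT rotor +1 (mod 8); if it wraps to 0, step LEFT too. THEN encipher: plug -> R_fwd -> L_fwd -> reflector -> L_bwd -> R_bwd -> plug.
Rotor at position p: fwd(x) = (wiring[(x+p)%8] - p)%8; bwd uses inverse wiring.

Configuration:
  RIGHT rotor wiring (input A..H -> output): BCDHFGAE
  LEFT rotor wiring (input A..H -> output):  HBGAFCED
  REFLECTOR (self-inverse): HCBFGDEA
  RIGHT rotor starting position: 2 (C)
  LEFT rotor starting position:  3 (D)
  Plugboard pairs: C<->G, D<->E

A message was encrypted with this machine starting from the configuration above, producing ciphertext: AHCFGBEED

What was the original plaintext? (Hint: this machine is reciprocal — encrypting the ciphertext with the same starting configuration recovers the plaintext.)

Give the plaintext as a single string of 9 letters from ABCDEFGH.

Answer: BAEGHGDBC

Derivation:
Char 1 ('A'): step: R->3, L=3; A->plug->A->R->E->L->A->refl->H->L'->C->R'->B->plug->B
Char 2 ('H'): step: R->4, L=3; H->plug->H->R->D->L->B->refl->C->L'->B->R'->A->plug->A
Char 3 ('C'): step: R->5, L=3; C->plug->G->R->C->L->H->refl->A->L'->E->R'->D->plug->E
Char 4 ('F'): step: R->6, L=3; F->plug->F->R->B->L->C->refl->B->L'->D->R'->C->plug->G
Char 5 ('G'): step: R->7, L=3; G->plug->C->R->D->L->B->refl->C->L'->B->R'->H->plug->H
Char 6 ('B'): step: R->0, L->4 (L advanced); B->plug->B->R->C->L->A->refl->H->L'->D->R'->C->plug->G
Char 7 ('E'): step: R->1, L=4; E->plug->D->R->E->L->D->refl->F->L'->F->R'->E->plug->D
Char 8 ('E'): step: R->2, L=4; E->plug->D->R->E->L->D->refl->F->L'->F->R'->B->plug->B
Char 9 ('D'): step: R->3, L=4; D->plug->E->R->B->L->G->refl->E->L'->H->R'->G->plug->C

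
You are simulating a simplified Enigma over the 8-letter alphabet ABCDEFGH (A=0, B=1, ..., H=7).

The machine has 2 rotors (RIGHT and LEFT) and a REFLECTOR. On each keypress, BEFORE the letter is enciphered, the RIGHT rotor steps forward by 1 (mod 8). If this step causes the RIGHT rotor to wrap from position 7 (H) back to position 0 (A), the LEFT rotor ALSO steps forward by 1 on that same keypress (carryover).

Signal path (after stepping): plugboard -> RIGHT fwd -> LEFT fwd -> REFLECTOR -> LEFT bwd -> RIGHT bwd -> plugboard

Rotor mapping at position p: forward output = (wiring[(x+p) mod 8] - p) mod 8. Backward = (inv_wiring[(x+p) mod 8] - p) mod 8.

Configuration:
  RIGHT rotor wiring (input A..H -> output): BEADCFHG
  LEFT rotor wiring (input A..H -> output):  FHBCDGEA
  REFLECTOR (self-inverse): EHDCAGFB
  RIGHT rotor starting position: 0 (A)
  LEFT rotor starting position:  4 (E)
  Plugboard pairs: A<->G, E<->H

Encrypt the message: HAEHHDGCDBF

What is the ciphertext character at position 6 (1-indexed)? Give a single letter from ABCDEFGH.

Char 1 ('H'): step: R->1, L=4; H->plug->E->R->E->L->B->refl->H->L'->A->R'->H->plug->E
Char 2 ('A'): step: R->2, L=4; A->plug->G->R->H->L->G->refl->F->L'->G->R'->A->plug->G
Char 3 ('E'): step: R->3, L=4; E->plug->H->R->F->L->D->refl->C->L'->B->R'->G->plug->A
Char 4 ('H'): step: R->4, L=4; H->plug->E->R->F->L->D->refl->C->L'->B->R'->B->plug->B
Char 5 ('H'): step: R->5, L=4; H->plug->E->R->H->L->G->refl->F->L'->G->R'->G->plug->A
Char 6 ('D'): step: R->6, L=4; D->plug->D->R->G->L->F->refl->G->L'->H->R'->H->plug->E

E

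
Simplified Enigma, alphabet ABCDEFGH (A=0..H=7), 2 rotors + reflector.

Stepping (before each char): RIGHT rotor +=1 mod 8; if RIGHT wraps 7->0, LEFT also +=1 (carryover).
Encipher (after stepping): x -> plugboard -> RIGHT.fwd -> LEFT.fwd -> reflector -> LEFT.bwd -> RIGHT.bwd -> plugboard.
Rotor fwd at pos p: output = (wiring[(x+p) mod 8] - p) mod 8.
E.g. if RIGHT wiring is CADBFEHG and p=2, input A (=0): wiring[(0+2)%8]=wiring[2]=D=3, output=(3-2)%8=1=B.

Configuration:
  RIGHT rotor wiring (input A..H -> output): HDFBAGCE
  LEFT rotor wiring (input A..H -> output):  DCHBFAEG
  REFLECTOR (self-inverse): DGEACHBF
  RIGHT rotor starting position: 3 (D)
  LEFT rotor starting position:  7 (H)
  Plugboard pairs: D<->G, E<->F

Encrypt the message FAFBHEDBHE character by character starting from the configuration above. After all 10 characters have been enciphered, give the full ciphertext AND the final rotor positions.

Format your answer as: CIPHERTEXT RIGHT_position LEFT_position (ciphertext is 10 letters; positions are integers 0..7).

Char 1 ('F'): step: R->4, L=7; F->plug->E->R->D->L->A->refl->D->L'->C->R'->B->plug->B
Char 2 ('A'): step: R->5, L=7; A->plug->A->R->B->L->E->refl->C->L'->E->R'->G->plug->D
Char 3 ('F'): step: R->6, L=7; F->plug->E->R->H->L->F->refl->H->L'->A->R'->H->plug->H
Char 4 ('B'): step: R->7, L=7; B->plug->B->R->A->L->H->refl->F->L'->H->R'->G->plug->D
Char 5 ('H'): step: R->0, L->0 (L advanced); H->plug->H->R->E->L->F->refl->H->L'->C->R'->G->plug->D
Char 6 ('E'): step: R->1, L=0; E->plug->F->R->B->L->C->refl->E->L'->G->R'->H->plug->H
Char 7 ('D'): step: R->2, L=0; D->plug->G->R->F->L->A->refl->D->L'->A->R'->E->plug->F
Char 8 ('B'): step: R->3, L=0; B->plug->B->R->F->L->A->refl->D->L'->A->R'->G->plug->D
Char 9 ('H'): step: R->4, L=0; H->plug->H->R->F->L->A->refl->D->L'->A->R'->D->plug->G
Char 10 ('E'): step: R->5, L=0; E->plug->F->R->A->L->D->refl->A->L'->F->R'->B->plug->B
Final: ciphertext=BDHDDHFDGB, RIGHT=5, LEFT=0

Answer: BDHDDHFDGB 5 0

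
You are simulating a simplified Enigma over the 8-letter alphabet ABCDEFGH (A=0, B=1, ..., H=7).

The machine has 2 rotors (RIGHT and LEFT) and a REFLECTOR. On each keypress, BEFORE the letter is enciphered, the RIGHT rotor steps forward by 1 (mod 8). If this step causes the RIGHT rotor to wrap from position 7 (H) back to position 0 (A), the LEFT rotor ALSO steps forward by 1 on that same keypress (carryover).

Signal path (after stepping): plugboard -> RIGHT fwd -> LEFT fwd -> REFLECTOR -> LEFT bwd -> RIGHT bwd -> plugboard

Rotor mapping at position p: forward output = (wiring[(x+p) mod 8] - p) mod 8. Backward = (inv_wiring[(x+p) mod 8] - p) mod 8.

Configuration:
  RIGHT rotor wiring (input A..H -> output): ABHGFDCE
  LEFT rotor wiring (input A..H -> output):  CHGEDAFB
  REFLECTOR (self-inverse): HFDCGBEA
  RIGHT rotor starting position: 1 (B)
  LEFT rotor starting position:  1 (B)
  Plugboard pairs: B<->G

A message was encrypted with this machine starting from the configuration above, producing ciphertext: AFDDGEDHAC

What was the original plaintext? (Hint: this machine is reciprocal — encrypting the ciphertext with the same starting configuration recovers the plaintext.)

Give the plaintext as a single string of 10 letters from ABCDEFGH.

Answer: ECFFAGEEBA

Derivation:
Char 1 ('A'): step: R->2, L=1; A->plug->A->R->F->L->E->refl->G->L'->A->R'->E->plug->E
Char 2 ('F'): step: R->3, L=1; F->plug->F->R->F->L->E->refl->G->L'->A->R'->C->plug->C
Char 3 ('D'): step: R->4, L=1; D->plug->D->R->A->L->G->refl->E->L'->F->R'->F->plug->F
Char 4 ('D'): step: R->5, L=1; D->plug->D->R->D->L->C->refl->D->L'->C->R'->F->plug->F
Char 5 ('G'): step: R->6, L=1; G->plug->B->R->G->L->A->refl->H->L'->E->R'->A->plug->A
Char 6 ('E'): step: R->7, L=1; E->plug->E->R->H->L->B->refl->F->L'->B->R'->B->plug->G
Char 7 ('D'): step: R->0, L->2 (L advanced); D->plug->D->R->G->L->A->refl->H->L'->F->R'->E->plug->E
Char 8 ('H'): step: R->1, L=2; H->plug->H->R->H->L->F->refl->B->L'->C->R'->E->plug->E
Char 9 ('A'): step: R->2, L=2; A->plug->A->R->F->L->H->refl->A->L'->G->R'->G->plug->B
Char 10 ('C'): step: R->3, L=2; C->plug->C->R->A->L->E->refl->G->L'->D->R'->A->plug->A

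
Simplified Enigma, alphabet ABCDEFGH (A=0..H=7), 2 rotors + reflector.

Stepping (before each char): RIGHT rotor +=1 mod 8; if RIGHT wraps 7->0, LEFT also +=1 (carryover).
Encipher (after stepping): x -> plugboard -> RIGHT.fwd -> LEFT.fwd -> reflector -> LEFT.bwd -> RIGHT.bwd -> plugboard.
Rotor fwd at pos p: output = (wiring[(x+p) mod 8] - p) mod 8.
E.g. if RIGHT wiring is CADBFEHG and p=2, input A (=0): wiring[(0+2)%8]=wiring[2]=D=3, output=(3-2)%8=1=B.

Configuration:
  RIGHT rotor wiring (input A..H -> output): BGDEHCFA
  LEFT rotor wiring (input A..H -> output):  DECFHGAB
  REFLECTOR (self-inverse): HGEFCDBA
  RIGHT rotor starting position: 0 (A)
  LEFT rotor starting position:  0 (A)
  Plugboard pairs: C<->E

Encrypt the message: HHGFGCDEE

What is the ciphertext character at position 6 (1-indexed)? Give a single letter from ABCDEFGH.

Char 1 ('H'): step: R->1, L=0; H->plug->H->R->A->L->D->refl->F->L'->D->R'->C->plug->E
Char 2 ('H'): step: R->2, L=0; H->plug->H->R->E->L->H->refl->A->L'->G->R'->F->plug->F
Char 3 ('G'): step: R->3, L=0; G->plug->G->R->D->L->F->refl->D->L'->A->R'->H->plug->H
Char 4 ('F'): step: R->4, L=0; F->plug->F->R->C->L->C->refl->E->L'->B->R'->C->plug->E
Char 5 ('G'): step: R->5, L=0; G->plug->G->R->H->L->B->refl->G->L'->F->R'->A->plug->A
Char 6 ('C'): step: R->6, L=0; C->plug->E->R->F->L->G->refl->B->L'->H->R'->A->plug->A

A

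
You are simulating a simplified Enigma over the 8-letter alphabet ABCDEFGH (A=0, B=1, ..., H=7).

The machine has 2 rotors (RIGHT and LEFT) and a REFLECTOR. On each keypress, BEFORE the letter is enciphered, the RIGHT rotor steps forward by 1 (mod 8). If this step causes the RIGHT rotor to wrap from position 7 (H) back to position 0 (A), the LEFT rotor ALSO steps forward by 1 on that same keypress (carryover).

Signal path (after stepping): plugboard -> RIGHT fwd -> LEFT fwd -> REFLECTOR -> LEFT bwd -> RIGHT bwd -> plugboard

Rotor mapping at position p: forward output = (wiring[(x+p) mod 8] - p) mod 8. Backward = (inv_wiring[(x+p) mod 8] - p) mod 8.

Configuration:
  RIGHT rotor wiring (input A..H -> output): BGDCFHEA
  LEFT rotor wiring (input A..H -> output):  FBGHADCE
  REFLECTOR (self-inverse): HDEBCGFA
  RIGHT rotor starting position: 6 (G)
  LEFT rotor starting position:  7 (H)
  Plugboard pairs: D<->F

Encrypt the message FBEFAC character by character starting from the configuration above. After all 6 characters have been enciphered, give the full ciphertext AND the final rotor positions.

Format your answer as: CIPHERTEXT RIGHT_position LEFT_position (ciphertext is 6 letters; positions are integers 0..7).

Answer: EDGADD 4 0

Derivation:
Char 1 ('F'): step: R->7, L=7; F->plug->D->R->E->L->A->refl->H->L'->D->R'->E->plug->E
Char 2 ('B'): step: R->0, L->0 (L advanced); B->plug->B->R->G->L->C->refl->E->L'->H->R'->F->plug->D
Char 3 ('E'): step: R->1, L=0; E->plug->E->R->G->L->C->refl->E->L'->H->R'->G->plug->G
Char 4 ('F'): step: R->2, L=0; F->plug->D->R->F->L->D->refl->B->L'->B->R'->A->plug->A
Char 5 ('A'): step: R->3, L=0; A->plug->A->R->H->L->E->refl->C->L'->G->R'->F->plug->D
Char 6 ('C'): step: R->4, L=0; C->plug->C->R->A->L->F->refl->G->L'->C->R'->F->plug->D
Final: ciphertext=EDGADD, RIGHT=4, LEFT=0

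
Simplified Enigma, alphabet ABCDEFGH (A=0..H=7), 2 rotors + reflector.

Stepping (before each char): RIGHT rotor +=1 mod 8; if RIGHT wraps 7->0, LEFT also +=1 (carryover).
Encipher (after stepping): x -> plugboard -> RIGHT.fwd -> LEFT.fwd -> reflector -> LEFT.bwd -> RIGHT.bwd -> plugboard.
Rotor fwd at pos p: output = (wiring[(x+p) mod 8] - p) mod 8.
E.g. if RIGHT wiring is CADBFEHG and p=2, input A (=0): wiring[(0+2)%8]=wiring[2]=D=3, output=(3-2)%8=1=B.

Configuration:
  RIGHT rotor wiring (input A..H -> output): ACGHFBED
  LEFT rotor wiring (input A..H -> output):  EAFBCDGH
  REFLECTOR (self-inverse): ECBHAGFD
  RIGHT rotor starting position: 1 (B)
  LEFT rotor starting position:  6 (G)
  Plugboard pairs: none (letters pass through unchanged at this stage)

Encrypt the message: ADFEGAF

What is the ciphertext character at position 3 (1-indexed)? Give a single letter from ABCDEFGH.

Char 1 ('A'): step: R->2, L=6; A->plug->A->R->E->L->H->refl->D->L'->F->R'->B->plug->B
Char 2 ('D'): step: R->3, L=6; D->plug->D->R->B->L->B->refl->C->L'->D->R'->H->plug->H
Char 3 ('F'): step: R->4, L=6; F->plug->F->R->G->L->E->refl->A->L'->A->R'->C->plug->C

C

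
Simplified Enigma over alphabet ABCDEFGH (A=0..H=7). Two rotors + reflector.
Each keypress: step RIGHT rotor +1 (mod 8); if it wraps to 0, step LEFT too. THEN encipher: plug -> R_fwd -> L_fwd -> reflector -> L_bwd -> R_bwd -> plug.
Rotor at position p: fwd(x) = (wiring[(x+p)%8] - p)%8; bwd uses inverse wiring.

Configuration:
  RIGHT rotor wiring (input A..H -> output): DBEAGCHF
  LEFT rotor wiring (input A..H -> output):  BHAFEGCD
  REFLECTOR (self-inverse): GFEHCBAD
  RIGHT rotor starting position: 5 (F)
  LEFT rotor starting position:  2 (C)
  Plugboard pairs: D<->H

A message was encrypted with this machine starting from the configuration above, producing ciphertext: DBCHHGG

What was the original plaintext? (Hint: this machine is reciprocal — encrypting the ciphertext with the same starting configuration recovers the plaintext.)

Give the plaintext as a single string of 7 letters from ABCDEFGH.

Char 1 ('D'): step: R->6, L=2; D->plug->H->R->E->L->A->refl->G->L'->A->R'->G->plug->G
Char 2 ('B'): step: R->7, L=2; B->plug->B->R->E->L->A->refl->G->L'->A->R'->H->plug->D
Char 3 ('C'): step: R->0, L->3 (L advanced); C->plug->C->R->E->L->A->refl->G->L'->F->R'->H->plug->D
Char 4 ('H'): step: R->1, L=3; H->plug->D->R->F->L->G->refl->A->L'->E->R'->G->plug->G
Char 5 ('H'): step: R->2, L=3; H->plug->D->R->A->L->C->refl->E->L'->G->R'->B->plug->B
Char 6 ('G'): step: R->3, L=3; G->plug->G->R->G->L->E->refl->C->L'->A->R'->F->plug->F
Char 7 ('G'): step: R->4, L=3; G->plug->G->R->A->L->C->refl->E->L'->G->R'->B->plug->B

Answer: GDDGBFB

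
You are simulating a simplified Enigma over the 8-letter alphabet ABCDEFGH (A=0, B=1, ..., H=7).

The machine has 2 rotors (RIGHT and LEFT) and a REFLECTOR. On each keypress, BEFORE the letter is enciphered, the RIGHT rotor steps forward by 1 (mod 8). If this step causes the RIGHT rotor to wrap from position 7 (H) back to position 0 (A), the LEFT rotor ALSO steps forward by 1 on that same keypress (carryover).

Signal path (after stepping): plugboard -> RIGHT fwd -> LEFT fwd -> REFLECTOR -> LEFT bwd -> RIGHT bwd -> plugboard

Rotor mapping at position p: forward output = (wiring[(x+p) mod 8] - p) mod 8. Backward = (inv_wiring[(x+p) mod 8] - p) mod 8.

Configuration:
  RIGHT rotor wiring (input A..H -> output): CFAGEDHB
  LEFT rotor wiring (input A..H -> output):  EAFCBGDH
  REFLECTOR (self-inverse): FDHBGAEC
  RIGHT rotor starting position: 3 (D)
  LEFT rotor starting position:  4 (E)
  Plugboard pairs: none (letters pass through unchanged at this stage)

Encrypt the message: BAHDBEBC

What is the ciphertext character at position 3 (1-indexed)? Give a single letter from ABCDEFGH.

Char 1 ('B'): step: R->4, L=4; B->plug->B->R->H->L->G->refl->E->L'->F->R'->D->plug->D
Char 2 ('A'): step: R->5, L=4; A->plug->A->R->G->L->B->refl->D->L'->D->R'->F->plug->F
Char 3 ('H'): step: R->6, L=4; H->plug->H->R->F->L->E->refl->G->L'->H->R'->D->plug->D

D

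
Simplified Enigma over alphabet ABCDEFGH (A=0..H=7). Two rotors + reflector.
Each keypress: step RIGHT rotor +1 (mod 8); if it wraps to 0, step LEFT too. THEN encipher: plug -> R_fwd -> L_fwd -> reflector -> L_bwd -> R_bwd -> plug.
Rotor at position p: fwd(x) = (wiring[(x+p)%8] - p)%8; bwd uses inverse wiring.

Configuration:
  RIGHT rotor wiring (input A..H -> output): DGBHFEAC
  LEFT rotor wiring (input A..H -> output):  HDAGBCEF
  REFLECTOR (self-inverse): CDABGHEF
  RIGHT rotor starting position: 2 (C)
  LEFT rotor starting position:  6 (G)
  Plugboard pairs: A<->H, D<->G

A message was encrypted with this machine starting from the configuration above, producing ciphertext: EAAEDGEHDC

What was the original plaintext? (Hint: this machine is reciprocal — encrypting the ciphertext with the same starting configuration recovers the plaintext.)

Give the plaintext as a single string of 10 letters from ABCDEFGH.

Char 1 ('E'): step: R->3, L=6; E->plug->E->R->H->L->E->refl->G->L'->A->R'->F->plug->F
Char 2 ('A'): step: R->4, L=6; A->plug->H->R->D->L->F->refl->H->L'->B->R'->A->plug->H
Char 3 ('A'): step: R->5, L=6; A->plug->H->R->A->L->G->refl->E->L'->H->R'->A->plug->H
Char 4 ('E'): step: R->6, L=6; E->plug->E->R->D->L->F->refl->H->L'->B->R'->F->plug->F
Char 5 ('D'): step: R->7, L=6; D->plug->G->R->F->L->A->refl->C->L'->E->R'->B->plug->B
Char 6 ('G'): step: R->0, L->7 (L advanced); G->plug->D->R->H->L->F->refl->H->L'->E->R'->F->plug->F
Char 7 ('E'): step: R->1, L=7; E->plug->E->R->D->L->B->refl->D->L'->G->R'->C->plug->C
Char 8 ('H'): step: R->2, L=7; H->plug->A->R->H->L->F->refl->H->L'->E->R'->H->plug->A
Char 9 ('D'): step: R->3, L=7; D->plug->G->R->D->L->B->refl->D->L'->G->R'->H->plug->A
Char 10 ('C'): step: R->4, L=7; C->plug->C->R->E->L->H->refl->F->L'->H->R'->E->plug->E

Answer: FHHFBFCAAE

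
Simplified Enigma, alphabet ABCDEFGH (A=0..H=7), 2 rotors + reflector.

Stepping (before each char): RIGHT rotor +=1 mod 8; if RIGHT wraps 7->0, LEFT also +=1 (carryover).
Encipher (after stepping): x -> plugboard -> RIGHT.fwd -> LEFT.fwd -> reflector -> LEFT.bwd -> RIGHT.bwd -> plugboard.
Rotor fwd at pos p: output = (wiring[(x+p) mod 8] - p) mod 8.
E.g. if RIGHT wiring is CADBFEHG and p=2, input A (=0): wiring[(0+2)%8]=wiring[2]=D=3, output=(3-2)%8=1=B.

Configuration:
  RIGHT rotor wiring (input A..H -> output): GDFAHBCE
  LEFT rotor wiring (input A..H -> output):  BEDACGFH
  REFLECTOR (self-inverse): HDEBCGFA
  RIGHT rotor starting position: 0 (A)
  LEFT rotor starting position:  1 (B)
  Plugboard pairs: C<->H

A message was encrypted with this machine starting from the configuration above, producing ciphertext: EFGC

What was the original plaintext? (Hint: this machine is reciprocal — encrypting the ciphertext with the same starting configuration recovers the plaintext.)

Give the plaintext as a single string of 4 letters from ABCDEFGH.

Answer: GDFH

Derivation:
Char 1 ('E'): step: R->1, L=1; E->plug->E->R->A->L->D->refl->B->L'->D->R'->G->plug->G
Char 2 ('F'): step: R->2, L=1; F->plug->F->R->C->L->H->refl->A->L'->H->R'->D->plug->D
Char 3 ('G'): step: R->3, L=1; G->plug->G->R->A->L->D->refl->B->L'->D->R'->F->plug->F
Char 4 ('C'): step: R->4, L=1; C->plug->H->R->E->L->F->refl->G->L'->G->R'->C->plug->H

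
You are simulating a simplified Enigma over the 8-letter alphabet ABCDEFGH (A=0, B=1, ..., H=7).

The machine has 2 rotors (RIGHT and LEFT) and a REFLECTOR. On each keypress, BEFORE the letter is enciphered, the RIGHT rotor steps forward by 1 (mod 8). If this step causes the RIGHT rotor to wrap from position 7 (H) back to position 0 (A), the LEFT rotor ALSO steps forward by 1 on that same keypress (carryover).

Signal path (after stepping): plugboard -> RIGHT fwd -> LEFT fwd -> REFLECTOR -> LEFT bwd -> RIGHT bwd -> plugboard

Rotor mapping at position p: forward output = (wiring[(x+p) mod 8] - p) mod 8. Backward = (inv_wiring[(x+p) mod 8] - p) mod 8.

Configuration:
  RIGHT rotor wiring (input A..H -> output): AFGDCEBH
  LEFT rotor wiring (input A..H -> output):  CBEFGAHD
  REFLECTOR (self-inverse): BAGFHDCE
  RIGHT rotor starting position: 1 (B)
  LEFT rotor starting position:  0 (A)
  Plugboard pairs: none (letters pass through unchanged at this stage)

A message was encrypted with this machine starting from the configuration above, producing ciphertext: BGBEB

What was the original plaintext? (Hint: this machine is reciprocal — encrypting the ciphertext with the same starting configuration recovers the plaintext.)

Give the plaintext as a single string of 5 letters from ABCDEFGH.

Char 1 ('B'): step: R->2, L=0; B->plug->B->R->B->L->B->refl->A->L'->F->R'->F->plug->F
Char 2 ('G'): step: R->3, L=0; G->plug->G->R->C->L->E->refl->H->L'->G->R'->D->plug->D
Char 3 ('B'): step: R->4, L=0; B->plug->B->R->A->L->C->refl->G->L'->E->R'->E->plug->E
Char 4 ('E'): step: R->5, L=0; E->plug->E->R->A->L->C->refl->G->L'->E->R'->B->plug->B
Char 5 ('B'): step: R->6, L=0; B->plug->B->R->B->L->B->refl->A->L'->F->R'->F->plug->F

Answer: FDEBF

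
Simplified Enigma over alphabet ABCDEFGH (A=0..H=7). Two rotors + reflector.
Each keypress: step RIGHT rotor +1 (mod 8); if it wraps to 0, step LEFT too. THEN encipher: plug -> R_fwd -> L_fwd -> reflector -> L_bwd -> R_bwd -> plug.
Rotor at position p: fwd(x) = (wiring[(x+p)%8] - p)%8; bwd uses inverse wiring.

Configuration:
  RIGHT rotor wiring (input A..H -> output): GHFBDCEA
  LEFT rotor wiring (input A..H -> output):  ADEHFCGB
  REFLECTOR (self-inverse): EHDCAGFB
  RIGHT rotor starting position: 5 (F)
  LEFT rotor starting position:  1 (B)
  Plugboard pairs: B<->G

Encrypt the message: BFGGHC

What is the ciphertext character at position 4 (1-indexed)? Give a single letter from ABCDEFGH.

Char 1 ('B'): step: R->6, L=1; B->plug->G->R->F->L->F->refl->G->L'->C->R'->B->plug->G
Char 2 ('F'): step: R->7, L=1; F->plug->F->R->E->L->B->refl->H->L'->H->R'->B->plug->G
Char 3 ('G'): step: R->0, L->2 (L advanced); G->plug->B->R->H->L->B->refl->H->L'->F->R'->C->plug->C
Char 4 ('G'): step: R->1, L=2; G->plug->B->R->E->L->E->refl->A->L'->D->R'->F->plug->F

F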